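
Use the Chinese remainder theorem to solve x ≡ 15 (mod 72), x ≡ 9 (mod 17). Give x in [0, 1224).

519

Write x = 15 + 72·k. Then 72·k ≡ 9 − 15 ≡ 11 (mod 17).
Need 72⁻¹ mod 17. Extended Euclid on (17, 4):
17 = 4·4 + 1
4 = 4·1 + 0
Back-substitute:
1 = 17 − 4·4
72⁻¹ ≡ 13 (mod 17), so k ≡ 13·11 ≡ 7 (mod 17).
x = 15 + 72·7 = 519.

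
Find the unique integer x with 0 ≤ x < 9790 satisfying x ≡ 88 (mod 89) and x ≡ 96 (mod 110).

Write x = 88 + 89·k. Then 89·k ≡ 96 − 88 ≡ 8 (mod 110).
Need 89⁻¹ mod 110. Extended Euclid on (110, 89):
110 = 1×89 + 21
89 = 4×21 + 5
21 = 4×5 + 1
5 = 5×1 + 0
Back-substitute:
1 = 21 − 4·5
1 = −4·89 + 17·21
1 = 17·110 − 21·89
89⁻¹ ≡ 89 (mod 110), so k ≡ 89·8 ≡ 52 (mod 110).
x = 88 + 89·52 = 4716.

4716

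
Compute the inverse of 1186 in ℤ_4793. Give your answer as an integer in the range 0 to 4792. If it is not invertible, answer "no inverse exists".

Extended Euclidean algorithm:
4793 = 4·1186 + 49
1186 = 24·49 + 10
49 = 4·10 + 9
10 = 1·9 + 1
9 = 9·1 + 0
The gcd is 1. Working backward:
1 = 10 − 9
1 = −49 + 5·10
1 = 5·1186 − 121·49
1 = −121·4793 + 489·1186
So 1186·489 ≡ 1 (mod 4793).

489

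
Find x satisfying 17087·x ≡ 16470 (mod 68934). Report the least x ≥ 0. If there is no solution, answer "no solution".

22944

First find gcd(17087, 68934):
68934 = 4*17087 + 586
17087 = 29*586 + 93
586 = 6*93 + 28
93 = 3*28 + 9
28 = 3*9 + 1
9 = 9*1 + 0
gcd = 1, so a unique solution mod 68934 exists.
Back-substitute for the Bézout coefficients:
1 = 28 − 3·9
1 = −3·93 + 10·28
1 = 10·586 − 63·93
1 = −63·17087 + 1837·586
1 = 1837·68934 − 7411·17087
So 17087·(-7411) ≡ 1 (mod 68934), giving 17087⁻¹ ≡ 61523.
x ≡ 17087⁻¹·16470 ≡ 61523·16470 ≡ 22944 (mod 68934).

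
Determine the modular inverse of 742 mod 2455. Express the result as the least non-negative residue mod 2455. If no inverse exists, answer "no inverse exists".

268

Apply the Euclidean algorithm to 2455 and 742:
2455 = 3×742 + 229
742 = 3×229 + 55
229 = 4×55 + 9
55 = 6×9 + 1
9 = 9×1 + 0
gcd = 1, so the inverse exists. Back-substitute:
1 = 55 − 6·9
1 = −6·229 + 25·55
1 = 25·742 − 81·229
1 = −81·2455 + 268·742
So 742·268 ≡ 1 (mod 2455).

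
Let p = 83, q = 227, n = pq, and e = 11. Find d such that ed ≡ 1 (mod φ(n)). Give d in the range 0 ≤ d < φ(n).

6739

φ(n) = (p−1)(q−1) = 82·226 = 18532.
Need d with 11·d ≡ 1 (mod 18532). Apply the extended Euclidean algorithm:
18532 = 1684·11 + 8
11 = 1·8 + 3
8 = 2·3 + 2
3 = 1·2 + 1
2 = 2·1 + 0
Back-substitute:
1 = 3 − 2
1 = −8 + 3·3
1 = 3·11 − 4·8
1 = −4·18532 + 6739·11
So 11·6739 ≡ 1 (mod 18532), hence d = 6739.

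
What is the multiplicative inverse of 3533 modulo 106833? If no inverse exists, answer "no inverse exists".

Extended Euclidean algorithm:
106833 = 30*3533 + 843
3533 = 4*843 + 161
843 = 5*161 + 38
161 = 4*38 + 9
38 = 4*9 + 2
9 = 4*2 + 1
2 = 2*1 + 0
gcd = 1, so the inverse exists. Back-substitute:
1 = 9 − 4·2
1 = −4·38 + 17·9
1 = 17·161 − 72·38
1 = −72·843 + 377·161
1 = 377·3533 − 1580·843
1 = −1580·106833 + 47777·3533
So 3533·47777 ≡ 1 (mod 106833).

47777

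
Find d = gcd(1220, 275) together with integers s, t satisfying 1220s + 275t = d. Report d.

Apply Euclid's algorithm to 1220 and 275:
1220 = 4·275 + 120
275 = 2·120 + 35
120 = 3·35 + 15
35 = 2·15 + 5
15 = 3·5 + 0
gcd(1220, 275) = 5.
Back-substituting:
5 = 35 − 2·15
5 = −2·120 + 7·35
5 = 7·275 − 16·120
5 = −16·1220 + 71·275
So 5 = (-16)·1220 + (71)·275.

5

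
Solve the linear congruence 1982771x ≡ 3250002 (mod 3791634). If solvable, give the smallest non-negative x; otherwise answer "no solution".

First find gcd(1982771, 3791634):
3791634 = 1*1982771 + 1808863
1982771 = 1*1808863 + 173908
1808863 = 10*173908 + 69783
173908 = 2*69783 + 34342
69783 = 2*34342 + 1099
34342 = 31*1099 + 273
1099 = 4*273 + 7
273 = 39*7 + 0
gcd = 7 and 7 | 3250002, so solutions exist. Divide through by 7: 283253x ≡ 464286 (mod 541662).
Now find 283253⁻¹ mod 541662:
541662 = 1·283253 + 258409
283253 = 1·258409 + 24844
258409 = 10·24844 + 9969
24844 = 2·9969 + 4906
9969 = 2·4906 + 157
4906 = 31·157 + 39
157 = 4·39 + 1
39 = 39·1 + 0
Back-substitute:
1 = 157 − 4·39
1 = −4·4906 + 125·157
1 = 125·9969 − 254·4906
1 = −254·24844 + 633·9969
1 = 633·258409 − 6584·24844
1 = −6584·283253 + 7217·258409
1 = 7217·541662 − 13801·283253
So 283253·(-13801) ≡ 1 (mod 541662), i.e. 283253⁻¹ ≡ 527861.
Then x ≡ 527861·464286 ≡ 250374 (mod 541662); the smallest non-negative solution is x = 250374.

250374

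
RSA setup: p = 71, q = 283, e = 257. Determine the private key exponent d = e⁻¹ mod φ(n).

1613

φ(n) = (p−1)(q−1) = 70·282 = 19740.
Need d with 257·d ≡ 1 (mod 19740). Apply the extended Euclidean algorithm:
19740 = 76*257 + 208
257 = 1*208 + 49
208 = 4*49 + 12
49 = 4*12 + 1
12 = 12*1 + 0
Back-substitute:
1 = 49 − 4·12
1 = −4·208 + 17·49
1 = 17·257 − 21·208
1 = −21·19740 + 1613·257
So 257·1613 ≡ 1 (mod 19740), hence d = 1613.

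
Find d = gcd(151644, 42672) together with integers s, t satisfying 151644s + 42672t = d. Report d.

Apply Euclid's algorithm to 151644 and 42672:
151644 = 3*42672 + 23628
42672 = 1*23628 + 19044
23628 = 1*19044 + 4584
19044 = 4*4584 + 708
4584 = 6*708 + 336
708 = 2*336 + 36
336 = 9*36 + 12
36 = 3*12 + 0
gcd(151644, 42672) = 12.
Working backward:
12 = 336 − 9·36
12 = −9·708 + 19·336
12 = 19·4584 − 123·708
12 = −123·19044 + 511·4584
12 = 511·23628 − 634·19044
12 = −634·42672 + 1145·23628
12 = 1145·151644 − 4069·42672
So 12 = (1145)·151644 + (-4069)·42672.

12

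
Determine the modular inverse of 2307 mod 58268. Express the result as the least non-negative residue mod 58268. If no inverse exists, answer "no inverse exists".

Extended Euclidean algorithm:
58268 = 25·2307 + 593
2307 = 3·593 + 528
593 = 1·528 + 65
528 = 8·65 + 8
65 = 8·8 + 1
8 = 8·1 + 0
Since gcd(2307, 58268) = 1, back-substitute to write 1 as a combination:
1 = 65 − 8·8
1 = −8·528 + 65·65
1 = 65·593 − 73·528
1 = −73·2307 + 284·593
1 = 284·58268 − 7173·2307
So 2307·(-7173) ≡ 1 (mod 58268), and -7173 ≡ 51095 (mod 58268).

51095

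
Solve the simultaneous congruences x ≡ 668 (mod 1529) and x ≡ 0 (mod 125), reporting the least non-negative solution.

Write x = 668 + 1529·k. Then 1529·k ≡ 0 − 668 ≡ 82 (mod 125).
Need 1529⁻¹ mod 125. Extended Euclid on (125, 29):
125 = 4·29 + 9
29 = 3·9 + 2
9 = 4·2 + 1
2 = 2·1 + 0
Back-substitute:
1 = 9 − 4·2
1 = −4·29 + 13·9
1 = 13·125 − 56·29
1529⁻¹ ≡ 69 (mod 125), so k ≡ 69·82 ≡ 33 (mod 125).
x = 668 + 1529·33 = 51125.

51125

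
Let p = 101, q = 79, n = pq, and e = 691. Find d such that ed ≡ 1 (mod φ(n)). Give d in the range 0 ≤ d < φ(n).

φ(n) = (p−1)(q−1) = 100·78 = 7800.
Need d with 691·d ≡ 1 (mod 7800). Apply the extended Euclidean algorithm:
7800 = 11×691 + 199
691 = 3×199 + 94
199 = 2×94 + 11
94 = 8×11 + 6
11 = 1×6 + 5
6 = 1×5 + 1
5 = 5×1 + 0
Back-substitute:
1 = 6 − 5
1 = −11 + 2·6
1 = 2·94 − 17·11
1 = −17·199 + 36·94
1 = 36·691 − 125·199
1 = −125·7800 + 1411·691
So 691·1411 ≡ 1 (mod 7800), hence d = 1411.

1411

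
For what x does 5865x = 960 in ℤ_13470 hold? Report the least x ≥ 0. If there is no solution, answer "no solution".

804

First find gcd(5865, 13470):
13470 = 2×5865 + 1740
5865 = 3×1740 + 645
1740 = 2×645 + 450
645 = 1×450 + 195
450 = 2×195 + 60
195 = 3×60 + 15
60 = 4×15 + 0
gcd = 15 and 15 | 960, so solutions exist. Divide through by 15: 391x ≡ 64 (mod 898).
Now find 391⁻¹ mod 898:
898 = 2*391 + 116
391 = 3*116 + 43
116 = 2*43 + 30
43 = 1*30 + 13
30 = 2*13 + 4
13 = 3*4 + 1
4 = 4*1 + 0
Back-substitute:
1 = 13 − 3·4
1 = −3·30 + 7·13
1 = 7·43 − 10·30
1 = −10·116 + 27·43
1 = 27·391 − 91·116
1 = −91·898 + 209·391
So 391⁻¹ ≡ 209 (mod 898).
Then x ≡ 209·64 ≡ 804 (mod 898); the smallest non-negative solution is x = 804.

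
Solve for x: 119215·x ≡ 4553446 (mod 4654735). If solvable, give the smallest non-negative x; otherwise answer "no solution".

gcd(119215, 4654735):
4654735 = 39·119215 + 5350
119215 = 22·5350 + 1515
5350 = 3·1515 + 805
1515 = 1·805 + 710
805 = 1·710 + 95
710 = 7·95 + 45
95 = 2·45 + 5
45 = 9·5 + 0
gcd = 5, but 5 ∤ 4553446, so the congruence has no solution.

no solution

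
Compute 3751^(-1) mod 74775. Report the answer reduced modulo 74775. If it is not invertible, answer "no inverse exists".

Extended Euclidean algorithm:
74775 = 19·3751 + 3506
3751 = 1·3506 + 245
3506 = 14·245 + 76
245 = 3·76 + 17
76 = 4·17 + 8
17 = 2·8 + 1
8 = 8·1 + 0
The gcd is 1. Working backward:
1 = 17 − 2·8
1 = −2·76 + 9·17
1 = 9·245 − 29·76
1 = −29·3506 + 415·245
1 = 415·3751 − 444·3506
1 = −444·74775 + 8851·3751
So 3751·8851 ≡ 1 (mod 74775).

8851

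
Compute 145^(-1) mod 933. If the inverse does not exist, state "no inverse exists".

Run Euclid on (933, 145):
933 = 6·145 + 63
145 = 2·63 + 19
63 = 3·19 + 6
19 = 3·6 + 1
6 = 6·1 + 0
The gcd is 1. Working backward:
1 = 19 − 3·6
1 = −3·63 + 10·19
1 = 10·145 − 23·63
1 = −23·933 + 148·145
So 145·148 ≡ 1 (mod 933).

148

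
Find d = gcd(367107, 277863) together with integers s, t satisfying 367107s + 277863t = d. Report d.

3

Repeated division:
367107 = 1×277863 + 89244
277863 = 3×89244 + 10131
89244 = 8×10131 + 8196
10131 = 1×8196 + 1935
8196 = 4×1935 + 456
1935 = 4×456 + 111
456 = 4×111 + 12
111 = 9×12 + 3
12 = 4×3 + 0
gcd(367107, 277863) = 3.
Express as a combination:
3 = 111 − 9·12
3 = −9·456 + 37·111
3 = 37·1935 − 157·456
3 = −157·8196 + 665·1935
3 = 665·10131 − 822·8196
3 = −822·89244 + 7241·10131
3 = 7241·277863 − 22545·89244
3 = −22545·367107 + 29786·277863
So 3 = (-22545)·367107 + (29786)·277863.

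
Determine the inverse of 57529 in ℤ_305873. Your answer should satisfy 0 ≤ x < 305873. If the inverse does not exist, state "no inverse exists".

Run Euclid on (305873, 57529):
305873 = 5·57529 + 18228
57529 = 3·18228 + 2845
18228 = 6·2845 + 1158
2845 = 2·1158 + 529
1158 = 2·529 + 100
529 = 5·100 + 29
100 = 3·29 + 13
29 = 2·13 + 3
13 = 4·3 + 1
3 = 3·1 + 0
The gcd is 1. Working backward:
1 = 13 − 4·3
1 = −4·29 + 9·13
1 = 9·100 − 31·29
1 = −31·529 + 164·100
1 = 164·1158 − 359·529
1 = −359·2845 + 882·1158
1 = 882·18228 − 5651·2845
1 = −5651·57529 + 17835·18228
1 = 17835·305873 − 94826·57529
So 57529·(-94826) ≡ 1 (mod 305873), and -94826 ≡ 211047 (mod 305873).

211047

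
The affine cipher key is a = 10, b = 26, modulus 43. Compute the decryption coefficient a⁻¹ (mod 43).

13

Extended Euclidean algorithm:
43 = 4*10 + 3
10 = 3*3 + 1
3 = 3*1 + 0
Since gcd(10, 43) = 1, back-substitute to write 1 as a combination:
1 = 10 − 3·3
1 = −3·43 + 13·10
So 10·13 ≡ 1 (mod 43).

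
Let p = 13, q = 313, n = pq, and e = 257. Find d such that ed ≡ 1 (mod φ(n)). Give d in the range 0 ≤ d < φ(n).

641

φ(n) = (p−1)(q−1) = 12·312 = 3744.
Need d with 257·d ≡ 1 (mod 3744). Apply the extended Euclidean algorithm:
3744 = 14×257 + 146
257 = 1×146 + 111
146 = 1×111 + 35
111 = 3×35 + 6
35 = 5×6 + 5
6 = 1×5 + 1
5 = 5×1 + 0
Back-substitute:
1 = 6 − 5
1 = −35 + 6·6
1 = 6·111 − 19·35
1 = −19·146 + 25·111
1 = 25·257 − 44·146
1 = −44·3744 + 641·257
So 257·641 ≡ 1 (mod 3744), hence d = 641.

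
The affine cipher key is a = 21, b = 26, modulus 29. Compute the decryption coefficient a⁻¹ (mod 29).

18

Run Euclid on (29, 21):
29 = 1×21 + 8
21 = 2×8 + 5
8 = 1×5 + 3
5 = 1×3 + 2
3 = 1×2 + 1
2 = 2×1 + 0
The gcd is 1. Working backward:
1 = 3 − 2
1 = −5 + 2·3
1 = 2·8 − 3·5
1 = −3·21 + 8·8
1 = 8·29 − 11·21
Hence 21⁻¹ ≡ -11 ≡ 18 (mod 29).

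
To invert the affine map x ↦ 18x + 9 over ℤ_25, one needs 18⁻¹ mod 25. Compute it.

Apply the Euclidean algorithm to 25 and 18:
25 = 1·18 + 7
18 = 2·7 + 4
7 = 1·4 + 3
4 = 1·3 + 1
3 = 3·1 + 0
Since gcd(18, 25) = 1, back-substitute to write 1 as a combination:
1 = 4 − 3
1 = −7 + 2·4
1 = 2·18 − 5·7
1 = −5·25 + 7·18
So 18·7 ≡ 1 (mod 25).

7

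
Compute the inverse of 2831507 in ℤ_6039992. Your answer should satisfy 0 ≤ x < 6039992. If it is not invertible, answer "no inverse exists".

Euclidean algorithm on 6039992, 2831507:
6039992 = 2·2831507 + 376978
2831507 = 7·376978 + 192661
376978 = 1·192661 + 184317
192661 = 1·184317 + 8344
184317 = 22·8344 + 749
8344 = 11·749 + 105
749 = 7·105 + 14
105 = 7·14 + 7
14 = 2·7 + 0
Since gcd = 7 > 1, 2831507 is not a unit mod 6039992.

no inverse exists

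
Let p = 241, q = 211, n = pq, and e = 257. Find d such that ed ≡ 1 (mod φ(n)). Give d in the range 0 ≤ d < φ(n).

30593

φ(n) = (p−1)(q−1) = 240·210 = 50400.
Need d with 257·d ≡ 1 (mod 50400). Apply the extended Euclidean algorithm:
50400 = 196×257 + 28
257 = 9×28 + 5
28 = 5×5 + 3
5 = 1×3 + 2
3 = 1×2 + 1
2 = 2×1 + 0
Back-substitute:
1 = 3 − 2
1 = −5 + 2·3
1 = 2·28 − 11·5
1 = −11·257 + 101·28
1 = 101·50400 − 19807·257
So 257·(-19807) ≡ 1 (mod 50400), hence d ≡ -19807 ≡ 30593 (mod 50400).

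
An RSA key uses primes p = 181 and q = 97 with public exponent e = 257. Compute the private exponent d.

φ(n) = (p−1)(q−1) = 180·96 = 17280.
Need d with 257·d ≡ 1 (mod 17280). Apply the extended Euclidean algorithm:
17280 = 67·257 + 61
257 = 4·61 + 13
61 = 4·13 + 9
13 = 1·9 + 4
9 = 2·4 + 1
4 = 4·1 + 0
Back-substitute:
1 = 9 − 2·4
1 = −2·13 + 3·9
1 = 3·61 − 14·13
1 = −14·257 + 59·61
1 = 59·17280 − 3967·257
So 257·(-3967) ≡ 1 (mod 17280), hence d ≡ -3967 ≡ 13313 (mod 17280).

13313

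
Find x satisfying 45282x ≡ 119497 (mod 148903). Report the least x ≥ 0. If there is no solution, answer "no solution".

112086

First find gcd(45282, 148903):
148903 = 3*45282 + 13057
45282 = 3*13057 + 6111
13057 = 2*6111 + 835
6111 = 7*835 + 266
835 = 3*266 + 37
266 = 7*37 + 7
37 = 5*7 + 2
7 = 3*2 + 1
2 = 2*1 + 0
gcd = 1, so a unique solution mod 148903 exists.
Back-substitute for the Bézout coefficients:
1 = 7 − 3·2
1 = −3·37 + 16·7
1 = 16·266 − 115·37
1 = −115·835 + 361·266
1 = 361·6111 − 2642·835
1 = −2642·13057 + 5645·6111
1 = 5645·45282 − 19577·13057
1 = −19577·148903 + 64376·45282
So 45282·(64376) ≡ 1 (mod 148903), giving 45282⁻¹ ≡ 64376.
x ≡ 45282⁻¹·119497 ≡ 64376·119497 ≡ 112086 (mod 148903).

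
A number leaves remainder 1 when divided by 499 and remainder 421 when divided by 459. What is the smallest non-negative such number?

Write x = 1 + 499·k. Then 499·k ≡ 421 − 1 ≡ 420 (mod 459).
Need 499⁻¹ mod 459. Extended Euclid on (459, 40):
459 = 11×40 + 19
40 = 2×19 + 2
19 = 9×2 + 1
2 = 2×1 + 0
Back-substitute:
1 = 19 − 9·2
1 = −9·40 + 19·19
1 = 19·459 − 218·40
499⁻¹ ≡ 241 (mod 459), so k ≡ 241·420 ≡ 240 (mod 459).
x = 1 + 499·240 = 119761.

119761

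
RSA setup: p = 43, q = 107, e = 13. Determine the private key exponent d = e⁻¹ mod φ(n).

φ(n) = (p−1)(q−1) = 42·106 = 4452.
Need d with 13·d ≡ 1 (mod 4452). Apply the extended Euclidean algorithm:
4452 = 342*13 + 6
13 = 2*6 + 1
6 = 6*1 + 0
Back-substitute:
1 = 13 − 2·6
1 = −2·4452 + 685·13
So 13·685 ≡ 1 (mod 4452), hence d = 685.

685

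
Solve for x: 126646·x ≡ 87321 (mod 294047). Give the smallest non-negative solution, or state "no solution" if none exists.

4368

First find gcd(126646, 294047):
294047 = 2×126646 + 40755
126646 = 3×40755 + 4381
40755 = 9×4381 + 1326
4381 = 3×1326 + 403
1326 = 3×403 + 117
403 = 3×117 + 52
117 = 2×52 + 13
52 = 4×13 + 0
gcd = 13 and 13 | 87321, so solutions exist. Divide through by 13: 9742x ≡ 6717 (mod 22619).
Now find 9742⁻¹ mod 22619:
22619 = 2×9742 + 3135
9742 = 3×3135 + 337
3135 = 9×337 + 102
337 = 3×102 + 31
102 = 3×31 + 9
31 = 3×9 + 4
9 = 2×4 + 1
4 = 4×1 + 0
Back-substitute:
1 = 9 − 2·4
1 = −2·31 + 7·9
1 = 7·102 − 23·31
1 = −23·337 + 76·102
1 = 76·3135 − 707·337
1 = −707·9742 + 2197·3135
1 = 2197·22619 − 5101·9742
So 9742·(-5101) ≡ 1 (mod 22619), i.e. 9742⁻¹ ≡ 17518.
Then x ≡ 17518·6717 ≡ 4368 (mod 22619); the smallest non-negative solution is x = 4368.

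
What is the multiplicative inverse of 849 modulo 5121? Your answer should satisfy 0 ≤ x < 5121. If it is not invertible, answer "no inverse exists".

no inverse exists

Compute gcd(849, 5121):
5121 = 6·849 + 27
849 = 31·27 + 12
27 = 2·12 + 3
12 = 4·3 + 0
gcd(849, 5121) = 3 ≠ 1, so 849 has no multiplicative inverse modulo 5121.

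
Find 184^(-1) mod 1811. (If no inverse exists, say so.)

1624

Run Euclid on (1811, 184):
1811 = 9*184 + 155
184 = 1*155 + 29
155 = 5*29 + 10
29 = 2*10 + 9
10 = 1*9 + 1
9 = 9*1 + 0
The gcd is 1. Working backward:
1 = 10 − 9
1 = −29 + 3·10
1 = 3·155 − 16·29
1 = −16·184 + 19·155
1 = 19·1811 − 187·184
Hence 184⁻¹ ≡ -187 ≡ 1624 (mod 1811).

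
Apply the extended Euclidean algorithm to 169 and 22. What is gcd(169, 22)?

Repeated division:
169 = 7×22 + 15
22 = 1×15 + 7
15 = 2×7 + 1
7 = 7×1 + 0
gcd(169, 22) = 1.
Working backward:
1 = 15 − 2·7
1 = −2·22 + 3·15
1 = 3·169 − 23·22
So 1 = (3)·169 + (-23)·22.

1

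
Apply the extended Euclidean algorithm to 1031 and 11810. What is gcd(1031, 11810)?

1

Euclidean algorithm:
11810 = 11·1031 + 469
1031 = 2·469 + 93
469 = 5·93 + 4
93 = 23·4 + 1
4 = 4·1 + 0
gcd(1031, 11810) = 1.
Working backward:
1 = 93 − 23·4
1 = −23·469 + 116·93
1 = 116·1031 − 255·469
1 = −255·11810 + 2921·1031
So 1 = (-255)·11810 + (2921)·1031.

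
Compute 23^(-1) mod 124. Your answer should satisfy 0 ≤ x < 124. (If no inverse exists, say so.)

27

Extended Euclidean algorithm:
124 = 5×23 + 9
23 = 2×9 + 5
9 = 1×5 + 4
5 = 1×4 + 1
4 = 4×1 + 0
The gcd is 1. Working backward:
1 = 5 − 4
1 = −9 + 2·5
1 = 2·23 − 5·9
1 = −5·124 + 27·23
So 23·27 ≡ 1 (mod 124).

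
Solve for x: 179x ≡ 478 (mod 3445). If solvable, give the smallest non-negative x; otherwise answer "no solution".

First find gcd(179, 3445):
3445 = 19·179 + 44
179 = 4·44 + 3
44 = 14·3 + 2
3 = 1·2 + 1
2 = 2·1 + 0
gcd = 1, so a unique solution mod 3445 exists.
Back-substitute for the Bézout coefficients:
1 = 3 − 2
1 = −44 + 15·3
1 = 15·179 − 61·44
1 = −61·3445 + 1174·179
So 179·(1174) ≡ 1 (mod 3445), giving 179⁻¹ ≡ 1174.
x ≡ 179⁻¹·478 ≡ 1174·478 ≡ 3082 (mod 3445).

3082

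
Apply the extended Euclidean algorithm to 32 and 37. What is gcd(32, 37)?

1

Repeated division:
37 = 1×32 + 5
32 = 6×5 + 2
5 = 2×2 + 1
2 = 2×1 + 0
gcd(32, 37) = 1.
Back-substituting:
1 = 5 − 2·2
1 = −2·32 + 13·5
1 = 13·37 − 15·32
So 1 = (13)·37 + (-15)·32.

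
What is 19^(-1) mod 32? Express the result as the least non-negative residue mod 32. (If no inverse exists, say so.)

27

Run Euclid on (32, 19):
32 = 1×19 + 13
19 = 1×13 + 6
13 = 2×6 + 1
6 = 6×1 + 0
gcd = 1, so the inverse exists. Back-substitute:
1 = 13 − 2·6
1 = −2·19 + 3·13
1 = 3·32 − 5·19
Hence 19⁻¹ ≡ -5 ≡ 27 (mod 32).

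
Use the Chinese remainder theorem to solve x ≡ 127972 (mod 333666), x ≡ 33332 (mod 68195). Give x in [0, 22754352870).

7083857152

Write x = 127972 + 333666·k. Then 333666·k ≡ 33332 − 127972 ≡ 41750 (mod 68195).
Need 333666⁻¹ mod 68195. Extended Euclid on (68195, 60886):
68195 = 1×60886 + 7309
60886 = 8×7309 + 2414
7309 = 3×2414 + 67
2414 = 36×67 + 2
67 = 33×2 + 1
2 = 2×1 + 0
Back-substitute:
1 = 67 − 33·2
1 = −33·2414 + 1189·67
1 = 1189·7309 − 3600·2414
1 = −3600·60886 + 29989·7309
1 = 29989·68195 − 33589·60886
333666⁻¹ ≡ 34606 (mod 68195), so k ≡ 34606·41750 ≡ 21230 (mod 68195).
x = 127972 + 333666·21230 = 7083857152.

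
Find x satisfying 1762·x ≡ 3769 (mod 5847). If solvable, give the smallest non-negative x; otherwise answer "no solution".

First find gcd(1762, 5847):
5847 = 3×1762 + 561
1762 = 3×561 + 79
561 = 7×79 + 8
79 = 9×8 + 7
8 = 1×7 + 1
7 = 7×1 + 0
gcd = 1, so a unique solution mod 5847 exists.
Back-substitute for the Bézout coefficients:
1 = 8 − 7
1 = −79 + 10·8
1 = 10·561 − 71·79
1 = −71·1762 + 223·561
1 = 223·5847 − 740·1762
So 1762·(-740) ≡ 1 (mod 5847), giving 1762⁻¹ ≡ 5107.
x ≡ 1762⁻¹·3769 ≡ 5107·3769 ≡ 5806 (mod 5847).

5806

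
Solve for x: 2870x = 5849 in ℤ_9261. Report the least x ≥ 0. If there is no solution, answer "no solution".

no solution

gcd(2870, 9261):
9261 = 3×2870 + 651
2870 = 4×651 + 266
651 = 2×266 + 119
266 = 2×119 + 28
119 = 4×28 + 7
28 = 4×7 + 0
gcd = 7, but 7 ∤ 5849, so the congruence has no solution.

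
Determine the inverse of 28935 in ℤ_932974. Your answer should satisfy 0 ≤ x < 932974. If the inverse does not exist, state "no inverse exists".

884963

Apply the Euclidean algorithm to 932974 and 28935:
932974 = 32·28935 + 7054
28935 = 4·7054 + 719
7054 = 9·719 + 583
719 = 1·583 + 136
583 = 4·136 + 39
136 = 3·39 + 19
39 = 2·19 + 1
19 = 19·1 + 0
Since gcd(28935, 932974) = 1, back-substitute to write 1 as a combination:
1 = 39 − 2·19
1 = −2·136 + 7·39
1 = 7·583 − 30·136
1 = −30·719 + 37·583
1 = 37·7054 − 363·719
1 = −363·28935 + 1489·7054
1 = 1489·932974 − 48011·28935
Hence 28935⁻¹ ≡ -48011 ≡ 884963 (mod 932974).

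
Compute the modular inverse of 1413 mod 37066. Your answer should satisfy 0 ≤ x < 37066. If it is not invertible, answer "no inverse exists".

1469

Extended Euclidean algorithm:
37066 = 26*1413 + 328
1413 = 4*328 + 101
328 = 3*101 + 25
101 = 4*25 + 1
25 = 25*1 + 0
Since gcd(1413, 37066) = 1, back-substitute to write 1 as a combination:
1 = 101 − 4·25
1 = −4·328 + 13·101
1 = 13·1413 − 56·328
1 = −56·37066 + 1469·1413
So 1413·1469 ≡ 1 (mod 37066).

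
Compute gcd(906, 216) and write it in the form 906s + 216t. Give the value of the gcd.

Repeated division:
906 = 4×216 + 42
216 = 5×42 + 6
42 = 7×6 + 0
gcd(906, 216) = 6.
Working backward:
6 = 216 − 5·42
6 = −5·906 + 21·216
So 6 = (-5)·906 + (21)·216.

6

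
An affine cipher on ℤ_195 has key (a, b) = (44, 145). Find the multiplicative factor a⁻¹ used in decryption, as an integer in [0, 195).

164

Apply the Euclidean algorithm to 195 and 44:
195 = 4*44 + 19
44 = 2*19 + 6
19 = 3*6 + 1
6 = 6*1 + 0
gcd = 1, so the inverse exists. Back-substitute:
1 = 19 − 3·6
1 = −3·44 + 7·19
1 = 7·195 − 31·44
So 44·(-31) ≡ 1 (mod 195), and -31 ≡ 164 (mod 195).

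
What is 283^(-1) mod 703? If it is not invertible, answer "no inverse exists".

gcd(703, 283) by repeated division:
703 = 2×283 + 137
283 = 2×137 + 9
137 = 15×9 + 2
9 = 4×2 + 1
2 = 2×1 + 0
Since gcd(283, 703) = 1, back-substitute to write 1 as a combination:
1 = 9 − 4·2
1 = −4·137 + 61·9
1 = 61·283 − 126·137
1 = −126·703 + 313·283
So 283·313 ≡ 1 (mod 703).

313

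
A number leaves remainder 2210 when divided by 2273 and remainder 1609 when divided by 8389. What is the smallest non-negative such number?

6721198

Write x = 2210 + 2273·k. Then 2273·k ≡ 1609 − 2210 ≡ 7788 (mod 8389).
Need 2273⁻¹ mod 8389. Extended Euclid on (8389, 2273):
8389 = 3*2273 + 1570
2273 = 1*1570 + 703
1570 = 2*703 + 164
703 = 4*164 + 47
164 = 3*47 + 23
47 = 2*23 + 1
23 = 23*1 + 0
Back-substitute:
1 = 47 − 2·23
1 = −2·164 + 7·47
1 = 7·703 − 30·164
1 = −30·1570 + 67·703
1 = 67·2273 − 97·1570
1 = −97·8389 + 358·2273
2273⁻¹ ≡ 358 (mod 8389), so k ≡ 358·7788 ≡ 2956 (mod 8389).
x = 2210 + 2273·2956 = 6721198.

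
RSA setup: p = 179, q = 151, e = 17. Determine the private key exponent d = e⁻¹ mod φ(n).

φ(n) = (p−1)(q−1) = 178·150 = 26700.
Need d with 17·d ≡ 1 (mod 26700). Apply the extended Euclidean algorithm:
26700 = 1570*17 + 10
17 = 1*10 + 7
10 = 1*7 + 3
7 = 2*3 + 1
3 = 3*1 + 0
Back-substitute:
1 = 7 − 2·3
1 = −2·10 + 3·7
1 = 3·17 − 5·10
1 = −5·26700 + 7853·17
So 17·7853 ≡ 1 (mod 26700), hence d = 7853.

7853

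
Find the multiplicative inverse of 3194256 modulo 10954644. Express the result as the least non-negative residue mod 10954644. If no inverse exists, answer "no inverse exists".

Compute gcd(3194256, 10954644):
10954644 = 3·3194256 + 1371876
3194256 = 2·1371876 + 450504
1371876 = 3·450504 + 20364
450504 = 22·20364 + 2496
20364 = 8·2496 + 396
2496 = 6·396 + 120
396 = 3·120 + 36
120 = 3·36 + 12
36 = 3·12 + 0
The gcd is 12, not 1, hence no inverse exists.

no inverse exists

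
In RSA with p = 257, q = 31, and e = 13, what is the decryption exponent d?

5317

φ(n) = (p−1)(q−1) = 256·30 = 7680.
Need d with 13·d ≡ 1 (mod 7680). Apply the extended Euclidean algorithm:
7680 = 590×13 + 10
13 = 1×10 + 3
10 = 3×3 + 1
3 = 3×1 + 0
Back-substitute:
1 = 10 − 3·3
1 = −3·13 + 4·10
1 = 4·7680 − 2363·13
So 13·(-2363) ≡ 1 (mod 7680), hence d ≡ -2363 ≡ 5317 (mod 7680).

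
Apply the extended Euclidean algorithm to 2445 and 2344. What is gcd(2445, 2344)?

Repeated division:
2445 = 1×2344 + 101
2344 = 23×101 + 21
101 = 4×21 + 17
21 = 1×17 + 4
17 = 4×4 + 1
4 = 4×1 + 0
gcd(2445, 2344) = 1.
Back-substituting:
1 = 17 − 4·4
1 = −4·21 + 5·17
1 = 5·101 − 24·21
1 = −24·2344 + 557·101
1 = 557·2445 − 581·2344
So 1 = (557)·2445 + (-581)·2344.

1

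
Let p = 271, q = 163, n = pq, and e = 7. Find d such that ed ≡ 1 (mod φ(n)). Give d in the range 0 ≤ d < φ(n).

φ(n) = (p−1)(q−1) = 270·162 = 43740.
Need d with 7·d ≡ 1 (mod 43740). Apply the extended Euclidean algorithm:
43740 = 6248·7 + 4
7 = 1·4 + 3
4 = 1·3 + 1
3 = 3·1 + 0
Back-substitute:
1 = 4 − 3
1 = −7 + 2·4
1 = 2·43740 − 12497·7
So 7·(-12497) ≡ 1 (mod 43740), hence d ≡ -12497 ≡ 31243 (mod 43740).

31243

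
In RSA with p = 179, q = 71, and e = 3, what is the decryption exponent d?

8307

φ(n) = (p−1)(q−1) = 178·70 = 12460.
Need d with 3·d ≡ 1 (mod 12460). Apply the extended Euclidean algorithm:
12460 = 4153·3 + 1
3 = 3·1 + 0
Back-substitute:
1 = 12460 − 4153·3
So 3·(-4153) ≡ 1 (mod 12460), hence d ≡ -4153 ≡ 8307 (mod 12460).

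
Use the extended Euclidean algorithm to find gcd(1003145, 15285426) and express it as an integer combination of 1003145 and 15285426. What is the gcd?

13

Repeated division:
15285426 = 15×1003145 + 238251
1003145 = 4×238251 + 50141
238251 = 4×50141 + 37687
50141 = 1×37687 + 12454
37687 = 3×12454 + 325
12454 = 38×325 + 104
325 = 3×104 + 13
104 = 8×13 + 0
gcd(1003145, 15285426) = 13.
Working backward:
13 = 325 − 3·104
13 = −3·12454 + 115·325
13 = 115·37687 − 348·12454
13 = −348·50141 + 463·37687
13 = 463·238251 − 2200·50141
13 = −2200·1003145 + 9263·238251
13 = 9263·15285426 − 141145·1003145
So 13 = (9263)·15285426 + (-141145)·1003145.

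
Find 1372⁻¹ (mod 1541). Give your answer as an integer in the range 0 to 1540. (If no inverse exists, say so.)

848

Run Euclid on (1541, 1372):
1541 = 1×1372 + 169
1372 = 8×169 + 20
169 = 8×20 + 9
20 = 2×9 + 2
9 = 4×2 + 1
2 = 2×1 + 0
gcd = 1, so the inverse exists. Back-substitute:
1 = 9 − 4·2
1 = −4·20 + 9·9
1 = 9·169 − 76·20
1 = −76·1372 + 617·169
1 = 617·1541 − 693·1372
Hence 1372⁻¹ ≡ -693 ≡ 848 (mod 1541).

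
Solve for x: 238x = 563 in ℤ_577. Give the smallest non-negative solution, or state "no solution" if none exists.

543

First find gcd(238, 577):
577 = 2*238 + 101
238 = 2*101 + 36
101 = 2*36 + 29
36 = 1*29 + 7
29 = 4*7 + 1
7 = 7*1 + 0
gcd = 1, so a unique solution mod 577 exists.
Back-substitute for the Bézout coefficients:
1 = 29 − 4·7
1 = −4·36 + 5·29
1 = 5·101 − 14·36
1 = −14·238 + 33·101
1 = 33·577 − 80·238
So 238·(-80) ≡ 1 (mod 577), giving 238⁻¹ ≡ 497.
x ≡ 238⁻¹·563 ≡ 497·563 ≡ 543 (mod 577).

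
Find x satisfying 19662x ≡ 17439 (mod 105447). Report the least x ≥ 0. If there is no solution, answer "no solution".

28237

First find gcd(19662, 105447):
105447 = 5·19662 + 7137
19662 = 2·7137 + 5388
7137 = 1·5388 + 1749
5388 = 3·1749 + 141
1749 = 12·141 + 57
141 = 2·57 + 27
57 = 2·27 + 3
27 = 9·3 + 0
gcd = 3 and 3 | 17439, so solutions exist. Divide through by 3: 6554x ≡ 5813 (mod 35149).
Now find 6554⁻¹ mod 35149:
35149 = 5×6554 + 2379
6554 = 2×2379 + 1796
2379 = 1×1796 + 583
1796 = 3×583 + 47
583 = 12×47 + 19
47 = 2×19 + 9
19 = 2×9 + 1
9 = 9×1 + 0
Back-substitute:
1 = 19 − 2·9
1 = −2·47 + 5·19
1 = 5·583 − 62·47
1 = −62·1796 + 191·583
1 = 191·2379 − 253·1796
1 = −253·6554 + 697·2379
1 = 697·35149 − 3738·6554
So 6554·(-3738) ≡ 1 (mod 35149), i.e. 6554⁻¹ ≡ 31411.
Then x ≡ 31411·5813 ≡ 28237 (mod 35149); the smallest non-negative solution is x = 28237.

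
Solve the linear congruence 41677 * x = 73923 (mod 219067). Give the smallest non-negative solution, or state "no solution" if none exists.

102116

First find gcd(41677, 219067):
219067 = 5×41677 + 10682
41677 = 3×10682 + 9631
10682 = 1×9631 + 1051
9631 = 9×1051 + 172
1051 = 6×172 + 19
172 = 9×19 + 1
19 = 19×1 + 0
gcd = 1, so a unique solution mod 219067 exists.
Back-substitute for the Bézout coefficients:
1 = 172 − 9·19
1 = −9·1051 + 55·172
1 = 55·9631 − 504·1051
1 = −504·10682 + 559·9631
1 = 559·41677 − 2181·10682
1 = −2181·219067 + 11464·41677
So 41677·(11464) ≡ 1 (mod 219067), giving 41677⁻¹ ≡ 11464.
x ≡ 41677⁻¹·73923 ≡ 11464·73923 ≡ 102116 (mod 219067).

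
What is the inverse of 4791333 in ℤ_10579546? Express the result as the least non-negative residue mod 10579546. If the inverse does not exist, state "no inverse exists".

4706045

Apply the Euclidean algorithm to 10579546 and 4791333:
10579546 = 2·4791333 + 996880
4791333 = 4·996880 + 803813
996880 = 1·803813 + 193067
803813 = 4·193067 + 31545
193067 = 6·31545 + 3797
31545 = 8·3797 + 1169
3797 = 3·1169 + 290
1169 = 4·290 + 9
290 = 32·9 + 2
9 = 4·2 + 1
2 = 2·1 + 0
gcd = 1, so the inverse exists. Back-substitute:
1 = 9 − 4·2
1 = −4·290 + 129·9
1 = 129·1169 − 520·290
1 = −520·3797 + 1689·1169
1 = 1689·31545 − 14032·3797
1 = −14032·193067 + 85881·31545
1 = 85881·803813 − 357556·193067
1 = −357556·996880 + 443437·803813
1 = 443437·4791333 − 2131304·996880
1 = −2131304·10579546 + 4706045·4791333
So 4791333·4706045 ≡ 1 (mod 10579546).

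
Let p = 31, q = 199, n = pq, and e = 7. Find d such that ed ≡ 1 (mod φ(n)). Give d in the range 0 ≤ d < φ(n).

φ(n) = (p−1)(q−1) = 30·198 = 5940.
Need d with 7·d ≡ 1 (mod 5940). Apply the extended Euclidean algorithm:
5940 = 848*7 + 4
7 = 1*4 + 3
4 = 1*3 + 1
3 = 3*1 + 0
Back-substitute:
1 = 4 − 3
1 = −7 + 2·4
1 = 2·5940 − 1697·7
So 7·(-1697) ≡ 1 (mod 5940), hence d ≡ -1697 ≡ 4243 (mod 5940).

4243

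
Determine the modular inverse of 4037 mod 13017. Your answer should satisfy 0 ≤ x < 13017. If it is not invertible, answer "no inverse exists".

Run Euclid on (13017, 4037):
13017 = 3·4037 + 906
4037 = 4·906 + 413
906 = 2·413 + 80
413 = 5·80 + 13
80 = 6·13 + 2
13 = 6·2 + 1
2 = 2·1 + 0
The gcd is 1. Working backward:
1 = 13 − 6·2
1 = −6·80 + 37·13
1 = 37·413 − 191·80
1 = −191·906 + 419·413
1 = 419·4037 − 1867·906
1 = −1867·13017 + 6020·4037
So 4037·6020 ≡ 1 (mod 13017).

6020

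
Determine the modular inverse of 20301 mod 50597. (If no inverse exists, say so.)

Apply the Euclidean algorithm to 50597 and 20301:
50597 = 2·20301 + 9995
20301 = 2·9995 + 311
9995 = 32·311 + 43
311 = 7·43 + 10
43 = 4·10 + 3
10 = 3·3 + 1
3 = 3·1 + 0
Since gcd(20301, 50597) = 1, back-substitute to write 1 as a combination:
1 = 10 − 3·3
1 = −3·43 + 13·10
1 = 13·311 − 94·43
1 = −94·9995 + 3021·311
1 = 3021·20301 − 6136·9995
1 = −6136·50597 + 15293·20301
So 20301·15293 ≡ 1 (mod 50597).

15293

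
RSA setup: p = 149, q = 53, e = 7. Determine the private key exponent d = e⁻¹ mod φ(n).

2199

φ(n) = (p−1)(q−1) = 148·52 = 7696.
Need d with 7·d ≡ 1 (mod 7696). Apply the extended Euclidean algorithm:
7696 = 1099*7 + 3
7 = 2*3 + 1
3 = 3*1 + 0
Back-substitute:
1 = 7 − 2·3
1 = −2·7696 + 2199·7
So 7·2199 ≡ 1 (mod 7696), hence d = 2199.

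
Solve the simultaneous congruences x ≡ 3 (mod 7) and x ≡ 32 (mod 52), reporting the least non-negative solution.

136

Write x = 3 + 7·k. Then 7·k ≡ 32 − 3 ≡ 29 (mod 52).
Need 7⁻¹ mod 52. Extended Euclid on (52, 7):
52 = 7*7 + 3
7 = 2*3 + 1
3 = 3*1 + 0
Back-substitute:
1 = 7 − 2·3
1 = −2·52 + 15·7
7⁻¹ ≡ 15 (mod 52), so k ≡ 15·29 ≡ 19 (mod 52).
x = 3 + 7·19 = 136.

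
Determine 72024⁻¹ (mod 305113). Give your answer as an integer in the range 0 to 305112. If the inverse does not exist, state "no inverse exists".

Apply the Euclidean algorithm to 305113 and 72024:
305113 = 4×72024 + 17017
72024 = 4×17017 + 3956
17017 = 4×3956 + 1193
3956 = 3×1193 + 377
1193 = 3×377 + 62
377 = 6×62 + 5
62 = 12×5 + 2
5 = 2×2 + 1
2 = 2×1 + 0
Since gcd(72024, 305113) = 1, back-substitute to write 1 as a combination:
1 = 5 − 2·2
1 = −2·62 + 25·5
1 = 25·377 − 152·62
1 = −152·1193 + 481·377
1 = 481·3956 − 1595·1193
1 = −1595·17017 + 6861·3956
1 = 6861·72024 − 29039·17017
1 = −29039·305113 + 123017·72024
So 72024·123017 ≡ 1 (mod 305113).

123017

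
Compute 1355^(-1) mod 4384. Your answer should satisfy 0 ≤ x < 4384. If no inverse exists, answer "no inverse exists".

Run Euclid on (4384, 1355):
4384 = 3·1355 + 319
1355 = 4·319 + 79
319 = 4·79 + 3
79 = 26·3 + 1
3 = 3·1 + 0
gcd = 1, so the inverse exists. Back-substitute:
1 = 79 − 26·3
1 = −26·319 + 105·79
1 = 105·1355 − 446·319
1 = −446·4384 + 1443·1355
So 1355·1443 ≡ 1 (mod 4384).

1443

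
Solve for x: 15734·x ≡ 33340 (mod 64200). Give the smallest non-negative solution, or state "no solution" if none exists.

First find gcd(15734, 64200):
64200 = 4·15734 + 1264
15734 = 12·1264 + 566
1264 = 2·566 + 132
566 = 4·132 + 38
132 = 3·38 + 18
38 = 2·18 + 2
18 = 9·2 + 0
gcd = 2 and 2 | 33340, so solutions exist. Divide through by 2: 7867x ≡ 16670 (mod 32100).
Now find 7867⁻¹ mod 32100:
32100 = 4×7867 + 632
7867 = 12×632 + 283
632 = 2×283 + 66
283 = 4×66 + 19
66 = 3×19 + 9
19 = 2×9 + 1
9 = 9×1 + 0
Back-substitute:
1 = 19 − 2·9
1 = −2·66 + 7·19
1 = 7·283 − 30·66
1 = −30·632 + 67·283
1 = 67·7867 − 834·632
1 = −834·32100 + 3403·7867
So 7867⁻¹ ≡ 3403 (mod 32100).
Then x ≡ 3403·16670 ≡ 7310 (mod 32100); the smallest non-negative solution is x = 7310.

7310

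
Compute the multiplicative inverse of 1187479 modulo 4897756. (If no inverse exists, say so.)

4220571

Apply the Euclidean algorithm to 4897756 and 1187479:
4897756 = 4·1187479 + 147840
1187479 = 8·147840 + 4759
147840 = 31·4759 + 311
4759 = 15·311 + 94
311 = 3·94 + 29
94 = 3·29 + 7
29 = 4·7 + 1
7 = 7·1 + 0
The gcd is 1. Working backward:
1 = 29 − 4·7
1 = −4·94 + 13·29
1 = 13·311 − 43·94
1 = −43·4759 + 658·311
1 = 658·147840 − 20441·4759
1 = −20441·1187479 + 164186·147840
1 = 164186·4897756 − 677185·1187479
So 1187479·(-677185) ≡ 1 (mod 4897756), and -677185 ≡ 4220571 (mod 4897756).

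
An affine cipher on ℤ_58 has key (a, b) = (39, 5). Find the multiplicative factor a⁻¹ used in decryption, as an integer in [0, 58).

Extended Euclidean algorithm:
58 = 1*39 + 19
39 = 2*19 + 1
19 = 19*1 + 0
The gcd is 1. Working backward:
1 = 39 − 2·19
1 = −2·58 + 3·39
So 39·3 ≡ 1 (mod 58).

3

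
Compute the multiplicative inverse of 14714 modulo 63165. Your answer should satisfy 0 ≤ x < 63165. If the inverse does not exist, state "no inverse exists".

Extended Euclidean algorithm:
63165 = 4·14714 + 4309
14714 = 3·4309 + 1787
4309 = 2·1787 + 735
1787 = 2·735 + 317
735 = 2·317 + 101
317 = 3·101 + 14
101 = 7·14 + 3
14 = 4·3 + 2
3 = 1·2 + 1
2 = 2·1 + 0
Since gcd(14714, 63165) = 1, back-substitute to write 1 as a combination:
1 = 3 − 2
1 = −14 + 5·3
1 = 5·101 − 36·14
1 = −36·317 + 113·101
1 = 113·735 − 262·317
1 = −262·1787 + 637·735
1 = 637·4309 − 1536·1787
1 = −1536·14714 + 5245·4309
1 = 5245·63165 − 22516·14714
Thus 14714·(-22516) ≡ 1 (mod 63165); reducing, -22516 mod 63165 = 40649.

40649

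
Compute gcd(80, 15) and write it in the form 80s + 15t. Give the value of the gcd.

5

Euclidean algorithm:
80 = 5×15 + 5
15 = 3×5 + 0
gcd(80, 15) = 5.
Back-substituting:
5 = 80 − 5·15
So 5 = (1)·80 + (-5)·15.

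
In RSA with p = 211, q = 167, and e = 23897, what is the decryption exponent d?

φ(n) = (p−1)(q−1) = 210·166 = 34860.
Need d with 23897·d ≡ 1 (mod 34860). Apply the extended Euclidean algorithm:
34860 = 1*23897 + 10963
23897 = 2*10963 + 1971
10963 = 5*1971 + 1108
1971 = 1*1108 + 863
1108 = 1*863 + 245
863 = 3*245 + 128
245 = 1*128 + 117
128 = 1*117 + 11
117 = 10*11 + 7
11 = 1*7 + 4
7 = 1*4 + 3
4 = 1*3 + 1
3 = 3*1 + 0
Back-substitute:
1 = 4 − 3
1 = −7 + 2·4
1 = 2·11 − 3·7
1 = −3·117 + 32·11
1 = 32·128 − 35·117
1 = −35·245 + 67·128
1 = 67·863 − 236·245
1 = −236·1108 + 303·863
1 = 303·1971 − 539·1108
1 = −539·10963 + 2998·1971
1 = 2998·23897 − 6535·10963
1 = −6535·34860 + 9533·23897
So 23897·9533 ≡ 1 (mod 34860), hence d = 9533.

9533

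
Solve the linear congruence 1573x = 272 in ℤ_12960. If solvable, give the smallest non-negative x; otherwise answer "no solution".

First find gcd(1573, 12960):
12960 = 8×1573 + 376
1573 = 4×376 + 69
376 = 5×69 + 31
69 = 2×31 + 7
31 = 4×7 + 3
7 = 2×3 + 1
3 = 3×1 + 0
gcd = 1, so a unique solution mod 12960 exists.
Back-substitute for the Bézout coefficients:
1 = 7 − 2·3
1 = −2·31 + 9·7
1 = 9·69 − 20·31
1 = −20·376 + 109·69
1 = 109·1573 − 456·376
1 = −456·12960 + 3757·1573
So 1573·(3757) ≡ 1 (mod 12960), giving 1573⁻¹ ≡ 3757.
x ≡ 1573⁻¹·272 ≡ 3757·272 ≡ 11024 (mod 12960).

11024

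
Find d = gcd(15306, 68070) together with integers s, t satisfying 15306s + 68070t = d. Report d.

Repeated division:
68070 = 4×15306 + 6846
15306 = 2×6846 + 1614
6846 = 4×1614 + 390
1614 = 4×390 + 54
390 = 7×54 + 12
54 = 4×12 + 6
12 = 2×6 + 0
gcd(15306, 68070) = 6.
Express as a combination:
6 = 54 − 4·12
6 = −4·390 + 29·54
6 = 29·1614 − 120·390
6 = −120·6846 + 509·1614
6 = 509·15306 − 1138·6846
6 = −1138·68070 + 5061·15306
So 6 = (-1138)·68070 + (5061)·15306.

6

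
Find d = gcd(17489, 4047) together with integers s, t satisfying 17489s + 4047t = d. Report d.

1

Euclidean algorithm:
17489 = 4·4047 + 1301
4047 = 3·1301 + 144
1301 = 9·144 + 5
144 = 28·5 + 4
5 = 1·4 + 1
4 = 4·1 + 0
gcd(17489, 4047) = 1.
Working backward:
1 = 5 − 4
1 = −144 + 29·5
1 = 29·1301 − 262·144
1 = −262·4047 + 815·1301
1 = 815·17489 − 3522·4047
So 1 = (815)·17489 + (-3522)·4047.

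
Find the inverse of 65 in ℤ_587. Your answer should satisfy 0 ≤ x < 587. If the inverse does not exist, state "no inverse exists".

289

Run Euclid on (587, 65):
587 = 9×65 + 2
65 = 32×2 + 1
2 = 2×1 + 0
The gcd is 1. Working backward:
1 = 65 − 32·2
1 = −32·587 + 289·65
So 65·289 ≡ 1 (mod 587).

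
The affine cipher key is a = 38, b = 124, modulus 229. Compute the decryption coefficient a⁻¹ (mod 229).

gcd(229, 38) by repeated division:
229 = 6*38 + 1
38 = 38*1 + 0
Since gcd(38, 229) = 1, back-substitute to write 1 as a combination:
1 = 229 − 6·38
Thus 38·(-6) ≡ 1 (mod 229); reducing, -6 mod 229 = 223.

223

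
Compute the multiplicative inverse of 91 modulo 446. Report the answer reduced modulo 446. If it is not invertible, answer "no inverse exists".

397

Run Euclid on (446, 91):
446 = 4×91 + 82
91 = 1×82 + 9
82 = 9×9 + 1
9 = 9×1 + 0
gcd = 1, so the inverse exists. Back-substitute:
1 = 82 − 9·9
1 = −9·91 + 10·82
1 = 10·446 − 49·91
Thus 91·(-49) ≡ 1 (mod 446); reducing, -49 mod 446 = 397.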